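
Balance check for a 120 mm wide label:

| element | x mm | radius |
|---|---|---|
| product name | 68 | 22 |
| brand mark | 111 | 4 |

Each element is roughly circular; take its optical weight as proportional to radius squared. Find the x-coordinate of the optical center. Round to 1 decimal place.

r² weights: product name 22² = 484, brand mark 4² = 16. Total = 500.
x-moment: 484·68 + 16·111 = 34688; centroid 34688/500 ≈ 69.38.

x ≈ 69.4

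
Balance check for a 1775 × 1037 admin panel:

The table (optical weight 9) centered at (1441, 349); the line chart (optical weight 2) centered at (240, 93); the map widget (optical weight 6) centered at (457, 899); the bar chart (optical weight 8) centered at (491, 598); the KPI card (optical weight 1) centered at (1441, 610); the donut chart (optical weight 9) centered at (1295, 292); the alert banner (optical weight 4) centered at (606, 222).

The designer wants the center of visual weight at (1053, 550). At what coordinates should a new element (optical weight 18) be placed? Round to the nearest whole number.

New total weight: (9 + 2 + 6 + 8 + 1 + 9 + 4) + 18 = 57.
Along x: (35639 + 18·x) / 57 = 1053 (existing moment 9·1441 + 2·240 + 6·457 + 8·491 + 1·1441 + 9·1295 + 4·606 = 35639) ⇒ x = (60021 − 35639) / 18 ≈ 1354.56.
Along y: (17631 + 18·y) / 57 = 550 (existing moment 9·349 + 2·93 + 6·899 + 8·598 + 1·610 + 9·292 + 4·222 = 17631) ⇒ y = (31350 − 17631) / 18 ≈ 762.17.

(1355, 762)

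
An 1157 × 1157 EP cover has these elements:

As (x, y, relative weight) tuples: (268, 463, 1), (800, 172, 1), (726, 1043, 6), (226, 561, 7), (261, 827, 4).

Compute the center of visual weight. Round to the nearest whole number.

(424, 744)

Σw = 1 + 1 + 6 + 7 + 4 = 19.
x-moment: 1·268 + 1·800 + 6·726 + 7·226 + 4·261 = 8050; centroid 8050/19 ≈ 423.68.
y-moment: 1·463 + 1·172 + 6·1043 + 7·561 + 4·827 = 14128; centroid 14128/19 ≈ 743.58.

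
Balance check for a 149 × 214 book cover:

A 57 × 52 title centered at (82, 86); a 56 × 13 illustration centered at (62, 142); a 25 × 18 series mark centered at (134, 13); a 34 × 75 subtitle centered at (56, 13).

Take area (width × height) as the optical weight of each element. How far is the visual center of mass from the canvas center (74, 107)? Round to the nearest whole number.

Taking area as weight: title 57·52 = 2964, illustration 56·13 = 728, series mark 25·18 = 450, subtitle 34·75 = 2550. Sum 6692.
x-moment: 2964·82 + 728·62 + 450·134 + 2550·56 = 491284; centroid 491284/6692 ≈ 73.41.
y-moment: 2964·86 + 728·142 + 450·13 + 2550·13 = 397280; centroid 397280/6692 ≈ 59.37.
From (74, 107): dx = -0.59, dy = -47.63, so the distance is √(dx²+dy²) ≈ 47.64.

≈ 48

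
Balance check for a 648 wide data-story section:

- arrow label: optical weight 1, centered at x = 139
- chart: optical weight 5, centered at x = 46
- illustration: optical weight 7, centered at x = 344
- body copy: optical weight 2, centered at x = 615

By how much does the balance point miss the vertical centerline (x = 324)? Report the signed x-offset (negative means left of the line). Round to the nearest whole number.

Weights sum to 1 + 5 + 7 + 2 = 15.
Σw·x = 1·139 + 5·46 + 7·344 + 2·615 = 4007, so x̄ = 4007/15 ≈ 267.13.
Offset from x = 324: 267.13 − 324 ≈ -56.87.

≈ -57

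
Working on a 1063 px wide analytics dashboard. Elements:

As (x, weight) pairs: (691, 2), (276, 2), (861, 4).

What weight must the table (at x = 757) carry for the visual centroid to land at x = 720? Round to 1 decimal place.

w ≈ 10.3

Fixed elements: Σw = 2 + 2 + 4 = 8, Σw·x = 2·691 + 2·276 + 4·861 = 5378.
Set Σw·x/Σw = 720: (5378 + 757w) = 720·(8 + w).
Rearranging, w·(757 − 720) = 720·8 − 5378 = 382, so w ≈ 382/37 = 10.32.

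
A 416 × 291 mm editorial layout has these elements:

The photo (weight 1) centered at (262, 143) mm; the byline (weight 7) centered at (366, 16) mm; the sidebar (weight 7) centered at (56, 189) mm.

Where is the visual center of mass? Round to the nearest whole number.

(214, 105)

Weights sum to 1 + 7 + 7 = 15.
x-moment: 1·262 + 7·366 + 7·56 = 3216; centroid 3216/15 ≈ 214.40.
y-moment: 1·143 + 7·16 + 7·189 = 1578; centroid 1578/15 ≈ 105.20.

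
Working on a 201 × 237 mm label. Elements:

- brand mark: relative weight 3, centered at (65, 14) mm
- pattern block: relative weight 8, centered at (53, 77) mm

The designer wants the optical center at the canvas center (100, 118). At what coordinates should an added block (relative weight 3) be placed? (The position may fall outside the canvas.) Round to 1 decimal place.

After adding the added block, total weight = 3 + 8 + 3 = 14.
x: target moment 14×100 = 1400; current 3·65 + 8·53 = 619; the added block supplies 781, so x = 781/3 ≈ 260.33.
y: target moment 14×118 = 1652; current 3·14 + 8·77 = 658; the added block supplies 994, so y = 994/3 ≈ 331.33.

(260.3, 331.3)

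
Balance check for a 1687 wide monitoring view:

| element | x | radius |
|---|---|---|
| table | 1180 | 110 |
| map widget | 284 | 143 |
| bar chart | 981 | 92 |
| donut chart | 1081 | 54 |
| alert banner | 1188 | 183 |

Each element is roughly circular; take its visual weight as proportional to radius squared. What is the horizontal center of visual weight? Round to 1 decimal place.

Weights ∝ r²: table 110² = 12100, map widget 143² = 20449, bar chart 92² = 8464, donut chart 54² = 2916, alert banner 183² = 33489; Σw = 77418.
Σw·x = 12100·1180 + 20449·284 + 8464·981 + 2916·1081 + 33489·1188 = 71325828, so x̄ = 71325828/77418 ≈ 921.31.

x ≈ 921.3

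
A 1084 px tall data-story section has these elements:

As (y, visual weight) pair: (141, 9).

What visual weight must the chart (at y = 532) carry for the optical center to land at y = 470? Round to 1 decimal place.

The single fixed element contributes weight 9, moment 9·141 = 1269.
Balance at y = 470 requires (1269 + w·532) / (9 + w) = 470.
Rearranging, w·(532 − 470) = 470·9 − 1269 = 2961, so w ≈ 2961/62 = 47.76.

w ≈ 47.8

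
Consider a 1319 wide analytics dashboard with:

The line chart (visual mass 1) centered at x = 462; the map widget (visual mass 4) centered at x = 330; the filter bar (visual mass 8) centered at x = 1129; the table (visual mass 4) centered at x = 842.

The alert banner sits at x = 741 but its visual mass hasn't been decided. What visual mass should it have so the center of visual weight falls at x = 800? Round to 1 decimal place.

Known weights sum to 1 + 4 + 8 + 4 = 17; their moment is 1·462 + 4·330 + 8·1129 + 4·842 = 14182.
For the centroid to hit 800: (14182 + w·741) / (17 + w) = 800.
So w = (800·17 − 14182)/(741 − 800) = -582/-59 ≈ 9.86.

w ≈ 9.9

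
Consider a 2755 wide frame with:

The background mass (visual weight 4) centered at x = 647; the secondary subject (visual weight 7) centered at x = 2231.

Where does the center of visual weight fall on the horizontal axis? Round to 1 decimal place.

x ≈ 1655.0

Total weight = 4 + 7 = 11.
x: (4·647 + 7·2231) / 11 = 18205 / 11 ≈ 1655.00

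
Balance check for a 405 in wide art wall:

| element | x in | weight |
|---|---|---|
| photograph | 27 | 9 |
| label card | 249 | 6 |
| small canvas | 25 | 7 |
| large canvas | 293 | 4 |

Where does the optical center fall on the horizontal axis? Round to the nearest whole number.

Total weight = 9 + 6 + 7 + 4 = 26.
x: (9·27 + 6·249 + 7·25 + 4·293) / 26 = 3084 / 26 ≈ 118.62

x ≈ 119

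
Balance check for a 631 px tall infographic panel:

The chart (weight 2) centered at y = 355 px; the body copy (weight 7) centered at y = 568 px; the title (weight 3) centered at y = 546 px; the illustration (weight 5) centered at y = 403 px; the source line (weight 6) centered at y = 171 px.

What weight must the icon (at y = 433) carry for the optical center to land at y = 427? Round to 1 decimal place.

Existing Σw = 23 (2 + 7 + 3 + 5 + 6); existing moment 2·355 + 7·568 + 3·546 + 5·403 + 6·171 = 9365.
Balance at y = 427 requires (9365 + w·433) / (23 + w) = 427.
Rearranging, w·(433 − 427) = 427·23 − 9365 = 456, so w ≈ 456/6 = 76.00.

w ≈ 76.0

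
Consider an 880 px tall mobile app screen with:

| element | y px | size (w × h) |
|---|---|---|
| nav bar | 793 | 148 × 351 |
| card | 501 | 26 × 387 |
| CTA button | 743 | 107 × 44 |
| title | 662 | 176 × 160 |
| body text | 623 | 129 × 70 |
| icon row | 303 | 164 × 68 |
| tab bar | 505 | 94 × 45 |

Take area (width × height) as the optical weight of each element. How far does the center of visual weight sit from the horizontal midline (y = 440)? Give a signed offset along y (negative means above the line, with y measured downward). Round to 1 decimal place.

≈ 226.6 px

Areas → weights: nav bar 148·351 = 51948, card 26·387 = 10062, CTA button 107·44 = 4708, title 176·160 = 28160, body text 129·70 = 9030, icon row 164·68 = 11152, tab bar 94·45 = 4230; Σw = 119290.
y: (51948·793 + 10062·501 + 4708·743 + 28160·662 + 9030·623 + 11152·303 + 4230·505) / 119290 = 79516686 / 119290 ≈ 666.58
Difference: 666.58 − 440 ≈ 226.58.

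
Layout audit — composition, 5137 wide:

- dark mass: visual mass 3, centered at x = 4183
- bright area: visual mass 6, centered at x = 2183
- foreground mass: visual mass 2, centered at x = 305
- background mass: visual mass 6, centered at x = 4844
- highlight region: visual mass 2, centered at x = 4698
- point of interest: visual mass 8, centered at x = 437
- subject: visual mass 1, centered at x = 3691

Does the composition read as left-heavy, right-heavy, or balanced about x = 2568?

Total weight = 3 + 6 + 2 + 6 + 2 + 8 + 1 = 28.
x-moment: 3·4183 + 6·2183 + 2·305 + 6·4844 + 2·4698 + 8·437 + 1·3691 = 71904; centroid 71904/28 ≈ 2568.00.
2568.00 = 2568 exactly: balanced.

balanced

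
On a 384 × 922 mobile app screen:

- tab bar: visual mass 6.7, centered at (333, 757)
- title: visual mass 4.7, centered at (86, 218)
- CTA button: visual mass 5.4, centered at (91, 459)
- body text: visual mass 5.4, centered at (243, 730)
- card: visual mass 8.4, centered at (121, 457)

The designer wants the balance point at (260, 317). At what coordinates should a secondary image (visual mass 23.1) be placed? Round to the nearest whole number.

With the secondary image, Σw becomes 6.7 + 4.7 + 5.4 + 5.4 + 8.4 + 23.1 = 53.7.
Along x: (5455.3 + 23.1·x) / 53.7 = 260 (existing moment 6.7·333 + 4.7·86 + 5.4·91 + 5.4·243 + 8.4·121 = 5455.3) ⇒ x = (13962.0 − 5455.3) / 23.1 ≈ 368.26.
Along y: (16355.9 + 23.1·y) / 53.7 = 317 (existing moment 6.7·757 + 4.7·218 + 5.4·459 + 5.4·730 + 8.4·457 = 16355.9) ⇒ y = (17022.9 − 16355.9) / 23.1 ≈ 28.87.

(368, 29)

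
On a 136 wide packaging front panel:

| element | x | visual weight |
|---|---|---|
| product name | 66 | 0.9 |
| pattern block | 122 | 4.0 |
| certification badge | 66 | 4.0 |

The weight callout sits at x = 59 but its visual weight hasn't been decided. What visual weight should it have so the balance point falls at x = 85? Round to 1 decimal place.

Fixed elements: Σw = 0.9 + 4.0 + 4.0 = 8.9, Σw·x = 0.9·66 + 4.0·122 + 4.0·66 = 811.4.
Balance at x = 85 requires (811.4 + w·59) / (8.9 + w) = 85.
Rearranging, w·(59 − 85) = 85·8.9 − 811.4 = -54.9, so w ≈ -54.9/-26 = 2.11.

w ≈ 2.1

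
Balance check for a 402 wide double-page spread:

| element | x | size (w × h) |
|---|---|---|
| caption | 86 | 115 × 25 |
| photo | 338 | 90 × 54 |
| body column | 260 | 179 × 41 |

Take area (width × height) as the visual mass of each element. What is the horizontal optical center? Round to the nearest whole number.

Taking area as weight: caption 115·25 = 2875, photo 90·54 = 4860, body column 179·41 = 7339. Sum 15074.
Σw·x = 2875·86 + 4860·338 + 7339·260 = 3798070, so x̄ = 3798070/15074 ≈ 251.96.

x ≈ 252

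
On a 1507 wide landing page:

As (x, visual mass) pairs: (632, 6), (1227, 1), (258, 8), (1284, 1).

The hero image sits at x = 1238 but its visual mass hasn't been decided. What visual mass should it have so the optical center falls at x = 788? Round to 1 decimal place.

w ≈ 9.4

Fixed elements: Σw = 6 + 1 + 8 + 1 = 16, Σw·x = 6·632 + 1·1227 + 8·258 + 1·1284 = 8367.
For the centroid to hit 788: (8367 + w·1238) / (16 + w) = 788.
Solving: w = (788·16 − 8367) / (1238 − 788) = 4241 / 450 ≈ 9.42.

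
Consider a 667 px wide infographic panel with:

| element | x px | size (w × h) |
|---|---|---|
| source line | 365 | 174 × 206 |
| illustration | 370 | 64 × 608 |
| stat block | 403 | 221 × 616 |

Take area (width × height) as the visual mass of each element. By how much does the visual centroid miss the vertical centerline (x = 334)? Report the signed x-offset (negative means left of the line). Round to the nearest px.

≈ 56 px

Areas: source line 174·206 = 35844, illustration 64·608 = 38912, stat block 221·616 = 136136. Total weight = 210892.
x: (35844·365 + 38912·370 + 136136·403) / 210892 = 82343308 / 210892 ≈ 390.45
Against x = 334, that's 390.45 − 334 = 56.45.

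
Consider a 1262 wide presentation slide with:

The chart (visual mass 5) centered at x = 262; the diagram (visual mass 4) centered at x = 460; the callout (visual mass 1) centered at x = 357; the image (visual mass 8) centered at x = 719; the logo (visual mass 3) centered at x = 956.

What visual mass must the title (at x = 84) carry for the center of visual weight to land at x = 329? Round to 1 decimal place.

Known weights sum to 5 + 4 + 1 + 8 + 3 = 21; their moment is 5·262 + 4·460 + 1·357 + 8·719 + 3·956 = 12127.
For the centroid to hit 329: (12127 + w·84) / (21 + w) = 329.
So w = (329·21 − 12127)/(84 − 329) = -5218/-245 ≈ 21.30.

w ≈ 21.3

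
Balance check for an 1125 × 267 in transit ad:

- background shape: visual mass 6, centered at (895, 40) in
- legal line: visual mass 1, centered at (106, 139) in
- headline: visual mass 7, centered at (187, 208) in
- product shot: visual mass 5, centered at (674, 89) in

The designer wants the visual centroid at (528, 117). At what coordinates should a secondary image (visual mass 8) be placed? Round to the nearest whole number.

(513, 110)

With the secondary image, Σw becomes 6 + 1 + 7 + 5 + 8 = 27.
x: target moment 27×528 = 14256; current 6·895 + 1·106 + 7·187 + 5·674 = 10155; the secondary image supplies 4101, so x = 4101/8 ≈ 512.62.
y: target moment 27×117 = 3159; current 6·40 + 1·139 + 7·208 + 5·89 = 2280; the secondary image supplies 879, so y = 879/8 ≈ 109.88.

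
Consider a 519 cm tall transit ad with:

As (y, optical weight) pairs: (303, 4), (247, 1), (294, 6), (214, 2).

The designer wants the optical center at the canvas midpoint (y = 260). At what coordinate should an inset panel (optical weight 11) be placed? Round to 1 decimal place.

With the inset panel, Σw becomes 4 + 1 + 6 + 2 + 11 = 24.
Along y: (3651 + 11·y) / 24 = 260 (existing moment 4·303 + 1·247 + 6·294 + 2·214 = 3651) ⇒ y = (6240 − 3651) / 11 ≈ 235.36.

y ≈ 235.4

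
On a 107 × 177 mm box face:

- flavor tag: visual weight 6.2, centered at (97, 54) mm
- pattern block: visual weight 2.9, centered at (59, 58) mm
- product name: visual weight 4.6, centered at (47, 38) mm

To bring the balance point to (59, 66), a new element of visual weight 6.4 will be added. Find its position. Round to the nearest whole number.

With the new element, Σw becomes 6.2 + 2.9 + 4.6 + 6.4 = 20.1.
x: target moment 20.1×59 = 1185.9; current 6.2·97 + 2.9·59 + 4.6·47 = 988.7; the new element supplies 197.2, so x = 197.2/6.4 ≈ 30.81.
y: target moment 20.1×66 = 1326.6; current 6.2·54 + 2.9·58 + 4.6·38 = 677.8; the new element supplies 648.8, so y = 648.8/6.4 ≈ 101.38.

(31, 101)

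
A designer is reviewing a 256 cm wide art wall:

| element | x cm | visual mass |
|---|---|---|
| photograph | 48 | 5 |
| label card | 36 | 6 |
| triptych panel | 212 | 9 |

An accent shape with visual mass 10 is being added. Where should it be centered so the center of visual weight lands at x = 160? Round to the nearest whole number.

With the accent shape, Σw becomes 5 + 6 + 9 + 10 = 30.
x: need Σw·x = 30·160 = 4800. Existing = 5·48 + 6·36 + 9·212 = 2364. Remainder 2436 / 10 ≈ 243.60.

x ≈ 244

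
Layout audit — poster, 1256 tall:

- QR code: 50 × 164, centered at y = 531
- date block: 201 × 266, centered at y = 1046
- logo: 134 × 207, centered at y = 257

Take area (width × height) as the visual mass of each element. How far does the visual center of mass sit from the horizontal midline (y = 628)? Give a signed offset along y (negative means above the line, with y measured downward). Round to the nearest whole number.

Taking area as weight: QR code 50·164 = 8200, date block 201·266 = 53466, logo 134·207 = 27738. Sum 89404.
y-moment: 8200·531 + 53466·1046 + 27738·257 = 67408302; centroid 67408302/89404 ≈ 753.97.
Offset from y = 628: 753.97 − 628 ≈ 125.97.

≈ 126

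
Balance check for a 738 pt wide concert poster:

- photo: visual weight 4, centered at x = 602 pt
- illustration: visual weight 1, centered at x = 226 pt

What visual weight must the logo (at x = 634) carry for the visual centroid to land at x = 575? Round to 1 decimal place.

Known weights sum to 4 + 1 = 5; their moment is 4·602 + 1·226 = 2634.
Set Σw·x/Σw = 575: (2634 + 634w) = 575·(5 + w).
Solving: w = (575·5 − 2634) / (634 − 575) = 241 / 59 ≈ 4.08.

w ≈ 4.1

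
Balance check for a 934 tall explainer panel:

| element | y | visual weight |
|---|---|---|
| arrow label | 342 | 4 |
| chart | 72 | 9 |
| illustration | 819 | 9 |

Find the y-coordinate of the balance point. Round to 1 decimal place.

y ≈ 426.7

Weights sum to 4 + 9 + 9 = 22.
y: (4·342 + 9·72 + 9·819) / 22 = 9387 / 22 ≈ 426.68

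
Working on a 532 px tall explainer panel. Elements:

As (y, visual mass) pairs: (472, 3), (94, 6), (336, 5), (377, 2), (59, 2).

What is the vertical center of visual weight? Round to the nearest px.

y ≈ 252

Total weight = 3 + 6 + 5 + 2 + 2 = 18.
Σw·y = 3·472 + 6·94 + 5·336 + 2·377 + 2·59 = 4532, so ȳ = 4532/18 ≈ 251.78.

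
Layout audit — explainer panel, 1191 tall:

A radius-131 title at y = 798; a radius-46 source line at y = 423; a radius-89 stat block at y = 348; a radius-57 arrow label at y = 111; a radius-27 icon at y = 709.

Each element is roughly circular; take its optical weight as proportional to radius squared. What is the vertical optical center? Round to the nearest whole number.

r² weights: title 131² = 17161, source line 46² = 2116, stat block 89² = 7921, arrow label 57² = 3249, icon 27² = 729. Total = 31176.
y: (17161·798 + 2116·423 + 7921·348 + 3249·111 + 729·709) / 31176 = 18223554 / 31176 ≈ 584.54

y ≈ 585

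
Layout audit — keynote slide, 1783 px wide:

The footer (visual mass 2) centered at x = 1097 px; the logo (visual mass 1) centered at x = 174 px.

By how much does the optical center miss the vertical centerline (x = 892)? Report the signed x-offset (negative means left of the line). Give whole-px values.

≈ -103 px

Total weight = 2 + 1 = 3.
Σw·x = 2·1097 + 1·174 = 2368, so x̄ = 2368/3 ≈ 789.33.
Offset from x = 892: 789.33 − 892 ≈ -102.67.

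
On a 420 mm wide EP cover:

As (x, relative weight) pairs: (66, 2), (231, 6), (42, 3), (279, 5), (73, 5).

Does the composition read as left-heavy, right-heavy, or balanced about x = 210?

left-heavy

Total weight = 2 + 6 + 3 + 5 + 5 = 21.
x-moment: 2·66 + 6·231 + 3·42 + 5·279 + 5·73 = 3404; centroid 3404/21 ≈ 162.10.
162.1 vs midline 210 → left-heavy.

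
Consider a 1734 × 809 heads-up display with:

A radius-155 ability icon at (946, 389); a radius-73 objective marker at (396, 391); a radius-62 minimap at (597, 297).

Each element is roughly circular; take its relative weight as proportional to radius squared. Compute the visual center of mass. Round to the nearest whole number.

(817, 379)

Weights ∝ r²: ability icon 155² = 24025, objective marker 73² = 5329, minimap 62² = 3844; Σw = 33198.
Σw·x = 24025·946 + 5329·396 + 3844·597 = 27132802, so x̄ = 27132802/33198 ≈ 817.30.
Σw·y = 24025·389 + 5329·391 + 3844·297 = 12571032, so ȳ = 12571032/33198 ≈ 378.67.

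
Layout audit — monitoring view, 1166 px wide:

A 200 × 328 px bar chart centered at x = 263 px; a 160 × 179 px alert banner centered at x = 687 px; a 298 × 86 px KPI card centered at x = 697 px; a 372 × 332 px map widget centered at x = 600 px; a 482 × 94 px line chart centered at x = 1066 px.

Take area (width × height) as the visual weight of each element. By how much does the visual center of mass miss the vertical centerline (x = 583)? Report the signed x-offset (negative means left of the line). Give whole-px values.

≈ 31 px

Areas → weights: bar chart 200·328 = 65600, alert banner 160·179 = 28640, KPI card 298·86 = 25628, map widget 372·332 = 123504, line chart 482·94 = 45308; Σw = 288680.
x-moment: 65600·263 + 28640·687 + 25628·697 + 123504·600 + 45308·1066 = 177191924; centroid 177191924/288680 ≈ 613.80.
Difference: 613.80 − 583 ≈ 30.80.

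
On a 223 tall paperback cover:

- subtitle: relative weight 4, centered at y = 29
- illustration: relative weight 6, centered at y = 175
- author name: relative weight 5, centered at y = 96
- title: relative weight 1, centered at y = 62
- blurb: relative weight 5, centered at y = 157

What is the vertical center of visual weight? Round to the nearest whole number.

Σw = 4 + 6 + 5 + 1 + 5 = 21.
y: (4·29 + 6·175 + 5·96 + 1·62 + 5·157) / 21 = 2493 / 21 ≈ 118.71

y ≈ 119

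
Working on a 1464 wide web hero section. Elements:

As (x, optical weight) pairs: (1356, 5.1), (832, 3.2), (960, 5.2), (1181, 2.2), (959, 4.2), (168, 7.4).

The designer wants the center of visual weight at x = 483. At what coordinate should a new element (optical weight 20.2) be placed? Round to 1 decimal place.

x ≈ 24.9

After adding the new element, total weight = 5.1 + 3.2 + 5.2 + 2.2 + 4.2 + 7.4 + 20.2 = 47.5.
Along x: (22439.2 + 20.2·x) / 47.5 = 483 (existing moment 5.1·1356 + 3.2·832 + 5.2·960 + 2.2·1181 + 4.2·959 + 7.4·168 = 22439.2) ⇒ x = (22942.5 − 22439.2) / 20.2 ≈ 24.92.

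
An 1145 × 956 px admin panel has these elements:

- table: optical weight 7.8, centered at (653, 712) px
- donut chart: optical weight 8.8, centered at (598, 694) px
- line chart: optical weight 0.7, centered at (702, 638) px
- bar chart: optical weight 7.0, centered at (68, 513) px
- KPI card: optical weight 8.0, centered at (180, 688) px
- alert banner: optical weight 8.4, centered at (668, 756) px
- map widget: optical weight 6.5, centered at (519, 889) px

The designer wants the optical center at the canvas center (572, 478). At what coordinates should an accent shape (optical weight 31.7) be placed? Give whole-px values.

After adding the accent shape, total weight = 7.8 + 8.8 + 0.7 + 7.0 + 8.0 + 8.4 + 6.5 + 31.7 = 78.9.
x: target moment 78.9×572 = 45130.8; current 7.8·653 + 8.8·598 + 0.7·702 + 7.0·68 + 8.0·180 + 8.4·668 + 6.5·519 = 21747.9; the accent shape supplies 23382.9, so x = 23382.9/31.7 ≈ 737.63.
y: target moment 78.9×478 = 37714.2; current 7.8·712 + 8.8·694 + 0.7·638 + 7.0·513 + 8.0·688 + 8.4·756 + 6.5·889 = 33331.3; the accent shape supplies 4382.9, so y = 4382.9/31.7 ≈ 138.26.

(738, 138)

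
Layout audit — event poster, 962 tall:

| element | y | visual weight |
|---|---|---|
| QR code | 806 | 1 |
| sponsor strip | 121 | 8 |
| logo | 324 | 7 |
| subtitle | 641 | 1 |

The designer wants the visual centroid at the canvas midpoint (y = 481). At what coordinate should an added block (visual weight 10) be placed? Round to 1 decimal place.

y ≈ 830.4

New total weight: (1 + 8 + 7 + 1) + 10 = 27.
y: need Σw·y = 27·481 = 12987. Existing = 1·806 + 8·121 + 7·324 + 1·641 = 4683. Remainder 8304 / 10 ≈ 830.40.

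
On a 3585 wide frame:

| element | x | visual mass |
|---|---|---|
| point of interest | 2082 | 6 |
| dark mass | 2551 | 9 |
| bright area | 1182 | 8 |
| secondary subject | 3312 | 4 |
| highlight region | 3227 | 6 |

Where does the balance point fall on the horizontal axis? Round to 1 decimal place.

Σw = 6 + 9 + 8 + 4 + 6 = 33.
x: (6·2082 + 9·2551 + 8·1182 + 4·3312 + 6·3227) / 33 = 77517 / 33 ≈ 2349.00

x ≈ 2349.0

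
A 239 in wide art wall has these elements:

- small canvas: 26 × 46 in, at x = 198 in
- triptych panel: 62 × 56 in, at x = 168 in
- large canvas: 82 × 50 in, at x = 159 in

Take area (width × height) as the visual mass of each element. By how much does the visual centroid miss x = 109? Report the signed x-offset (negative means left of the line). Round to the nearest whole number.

Taking area as weight: small canvas 26·46 = 1196, triptych panel 62·56 = 3472, large canvas 82·50 = 4100. Sum 8768.
x: (1196·198 + 3472·168 + 4100·159) / 8768 = 1472004 / 8768 ≈ 167.88
Against x = 109, that's 167.88 − 109 = 58.88.

≈ 59 in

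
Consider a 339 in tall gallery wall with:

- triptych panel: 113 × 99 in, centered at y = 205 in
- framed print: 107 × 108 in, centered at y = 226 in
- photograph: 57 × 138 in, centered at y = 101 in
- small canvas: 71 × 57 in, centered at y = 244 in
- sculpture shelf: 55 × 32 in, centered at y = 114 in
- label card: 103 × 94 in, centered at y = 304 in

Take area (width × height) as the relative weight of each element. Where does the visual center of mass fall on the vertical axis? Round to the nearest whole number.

y ≈ 213

Areas: triptych panel 113·99 = 11187, framed print 107·108 = 11556, photograph 57·138 = 7866, small canvas 71·57 = 4047, sculpture shelf 55·32 = 1760, label card 103·94 = 9682. Total weight = 46098.
y-moment: 11187·205 + 11556·226 + 7866·101 + 4047·244 + 1760·114 + 9682·304 = 9830893; centroid 9830893/46098 ≈ 213.26.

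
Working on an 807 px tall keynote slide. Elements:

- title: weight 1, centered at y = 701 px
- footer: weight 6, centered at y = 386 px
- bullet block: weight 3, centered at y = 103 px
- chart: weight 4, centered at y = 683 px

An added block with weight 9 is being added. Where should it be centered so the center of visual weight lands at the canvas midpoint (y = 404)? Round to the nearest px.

y ≈ 359

With the added block, Σw becomes 1 + 6 + 3 + 4 + 9 = 23.
y: target moment 23×404 = 9292; current 1·701 + 6·386 + 3·103 + 4·683 = 6058; the added block supplies 3234, so y = 3234/9 ≈ 359.33.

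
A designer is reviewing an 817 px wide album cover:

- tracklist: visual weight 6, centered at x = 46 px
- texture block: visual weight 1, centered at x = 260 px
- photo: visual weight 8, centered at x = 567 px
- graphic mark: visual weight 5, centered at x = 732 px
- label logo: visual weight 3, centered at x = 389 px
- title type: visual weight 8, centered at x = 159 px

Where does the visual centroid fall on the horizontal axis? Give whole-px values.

Weights sum to 6 + 1 + 8 + 5 + 3 + 8 = 31.
x-moment: 6·46 + 1·260 + 8·567 + 5·732 + 3·389 + 8·159 = 11171; centroid 11171/31 ≈ 360.35.

x ≈ 360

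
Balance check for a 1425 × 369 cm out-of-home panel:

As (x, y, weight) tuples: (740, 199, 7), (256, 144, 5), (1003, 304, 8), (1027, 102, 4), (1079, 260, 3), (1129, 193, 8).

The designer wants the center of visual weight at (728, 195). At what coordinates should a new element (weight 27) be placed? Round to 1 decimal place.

(528.7, 178.3)

New total weight: (7 + 5 + 8 + 4 + 3 + 8) + 27 = 62.
x: need Σw·x = 62·728 = 45136. Existing = 7·740 + 5·256 + 8·1003 + 4·1027 + 3·1079 + 8·1129 = 30861. Remainder 14275 / 27 ≈ 528.70.
y: need Σw·y = 62·195 = 12090. Existing = 7·199 + 5·144 + 8·304 + 4·102 + 3·260 + 8·193 = 7277. Remainder 4813 / 27 ≈ 178.26.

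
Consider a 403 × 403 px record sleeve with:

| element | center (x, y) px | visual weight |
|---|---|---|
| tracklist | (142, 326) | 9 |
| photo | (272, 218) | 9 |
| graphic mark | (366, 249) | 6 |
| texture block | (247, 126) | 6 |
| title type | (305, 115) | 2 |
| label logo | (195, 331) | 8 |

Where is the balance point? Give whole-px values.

Weights sum to 9 + 9 + 6 + 6 + 2 + 8 = 40.
Σw·x = 9·142 + 9·272 + 6·366 + 6·247 + 2·305 + 8·195 = 9574, so x̄ = 9574/40 ≈ 239.35.
Σw·y = 9·326 + 9·218 + 6·249 + 6·126 + 2·115 + 8·331 = 10024, so ȳ = 10024/40 ≈ 250.60.

(239, 251)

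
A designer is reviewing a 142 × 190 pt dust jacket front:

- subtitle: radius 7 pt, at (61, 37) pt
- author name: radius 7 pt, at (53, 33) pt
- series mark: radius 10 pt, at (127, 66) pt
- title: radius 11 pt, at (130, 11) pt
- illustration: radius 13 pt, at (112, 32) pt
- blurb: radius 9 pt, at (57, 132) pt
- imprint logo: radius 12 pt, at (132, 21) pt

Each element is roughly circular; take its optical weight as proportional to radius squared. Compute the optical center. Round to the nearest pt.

Weights ∝ r²: subtitle 7² = 49, author name 7² = 49, series mark 10² = 100, title 11² = 121, illustration 13² = 169, blurb 9² = 81, imprint logo 12² = 144; Σw = 713.
Σw·x = 76569; x̄ = 76569/713 ≈ 107.39.
y: moment 30485 / weight 713 ≈ 42.76

(107, 43)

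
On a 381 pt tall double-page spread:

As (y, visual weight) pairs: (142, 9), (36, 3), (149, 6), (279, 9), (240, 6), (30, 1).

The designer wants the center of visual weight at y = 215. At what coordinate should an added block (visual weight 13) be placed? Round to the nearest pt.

y ≈ 296

With the added block, Σw becomes 9 + 3 + 6 + 9 + 6 + 1 + 13 = 47.
y: target moment 47×215 = 10105; current 9·142 + 3·36 + 6·149 + 9·279 + 6·240 + 1·30 = 6261; the added block supplies 3844, so y = 3844/13 ≈ 295.69.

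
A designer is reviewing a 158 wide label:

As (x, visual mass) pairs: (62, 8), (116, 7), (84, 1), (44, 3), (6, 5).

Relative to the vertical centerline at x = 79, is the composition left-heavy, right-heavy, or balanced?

left-heavy

Weights sum to 8 + 7 + 1 + 3 + 5 = 24.
Σw·x = 8·62 + 7·116 + 1·84 + 3·44 + 5·6 = 1554, so x̄ = 1554/24 ≈ 64.75.
Since 64.8 is left of 79, the composition reads left-heavy.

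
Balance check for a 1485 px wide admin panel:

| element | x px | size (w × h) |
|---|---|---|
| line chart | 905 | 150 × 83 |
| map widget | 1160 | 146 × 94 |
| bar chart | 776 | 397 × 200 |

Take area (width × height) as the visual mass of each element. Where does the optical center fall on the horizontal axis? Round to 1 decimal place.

x ≈ 841.1

Taking area as weight: line chart 150·83 = 12450, map widget 146·94 = 13724, bar chart 397·200 = 79400. Sum 105574.
Σw·x = 12450·905 + 13724·1160 + 79400·776 = 88801490, so x̄ = 88801490/105574 ≈ 841.13.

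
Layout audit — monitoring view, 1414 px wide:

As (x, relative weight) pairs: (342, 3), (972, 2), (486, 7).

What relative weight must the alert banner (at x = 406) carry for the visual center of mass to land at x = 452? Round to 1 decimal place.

Known weights sum to 3 + 2 + 7 = 12; their moment is 3·342 + 2·972 + 7·486 = 6372.
Balance at x = 452 requires (6372 + w·406) / (12 + w) = 452.
Rearranging, w·(406 − 452) = 452·12 − 6372 = -948, so w ≈ -948/-46 = 20.61.

w ≈ 20.6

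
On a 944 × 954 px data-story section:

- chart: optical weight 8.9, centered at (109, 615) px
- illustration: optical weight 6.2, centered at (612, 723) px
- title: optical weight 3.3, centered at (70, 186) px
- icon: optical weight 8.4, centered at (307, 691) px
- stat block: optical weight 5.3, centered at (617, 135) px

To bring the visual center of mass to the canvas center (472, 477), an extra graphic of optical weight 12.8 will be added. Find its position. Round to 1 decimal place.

(808.5, 338.1)

New total weight: (8.9 + 6.2 + 3.3 + 8.4 + 5.3) + 12.8 = 44.9.
x: target moment 44.9×472 = 21192.8; current 8.9·109 + 6.2·612 + 3.3·70 + 8.4·307 + 5.3·617 = 10844.4; the extra graphic supplies 10348.4, so x = 10348.4/12.8 ≈ 808.47.
y: target moment 44.9×477 = 21417.3; current 8.9·615 + 6.2·723 + 3.3·186 + 8.4·691 + 5.3·135 = 17089.8; the extra graphic supplies 4327.5, so y = 4327.5/12.8 ≈ 338.09.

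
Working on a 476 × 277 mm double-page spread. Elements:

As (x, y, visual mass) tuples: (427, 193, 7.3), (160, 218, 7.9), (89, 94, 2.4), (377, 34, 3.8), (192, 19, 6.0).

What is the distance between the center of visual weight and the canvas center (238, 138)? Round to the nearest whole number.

≈ 25 mm

Total weight = 7.3 + 7.9 + 2.4 + 3.8 + 6.0 = 27.4.
x-moment: 7.3·427 + 7.9·160 + 2.4·89 + 3.8·377 + 6.0·192 = 7179.3; centroid 7179.3/27.4 ≈ 262.02.
y-moment: 7.3·193 + 7.9·218 + 2.4·94 + 3.8·34 + 6.0·19 = 3599.9; centroid 3599.9/27.4 ≈ 131.38.
From (238, 138): dx = 24.02, dy = -6.62, so the distance is √(dx²+dy²) ≈ 24.91.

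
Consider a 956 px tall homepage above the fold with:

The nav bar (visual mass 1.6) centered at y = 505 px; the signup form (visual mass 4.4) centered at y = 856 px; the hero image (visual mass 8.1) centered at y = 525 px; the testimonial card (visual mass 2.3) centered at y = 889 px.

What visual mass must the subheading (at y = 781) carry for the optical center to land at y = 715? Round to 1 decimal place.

w ≈ 12.9

Existing Σw = 16.4 (1.6 + 4.4 + 8.1 + 2.3); existing moment 1.6·505 + 4.4·856 + 8.1·525 + 2.3·889 = 10871.6.
Balance at y = 715 requires (10871.6 + w·781) / (16.4 + w) = 715.
Solving: w = (715·16.4 − 10871.6) / (781 − 715) = 854.4 / 66 ≈ 12.95.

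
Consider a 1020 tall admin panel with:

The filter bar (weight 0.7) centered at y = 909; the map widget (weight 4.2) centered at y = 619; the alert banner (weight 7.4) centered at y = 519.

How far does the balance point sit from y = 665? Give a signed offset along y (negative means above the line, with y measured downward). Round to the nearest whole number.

≈ -90

Weights sum to 0.7 + 4.2 + 7.4 = 12.3.
y: (0.7·909 + 4.2·619 + 7.4·519) / 12.3 = 7076.7 / 12.3 ≈ 575.34
Difference: 575.34 − 665 ≈ -89.66.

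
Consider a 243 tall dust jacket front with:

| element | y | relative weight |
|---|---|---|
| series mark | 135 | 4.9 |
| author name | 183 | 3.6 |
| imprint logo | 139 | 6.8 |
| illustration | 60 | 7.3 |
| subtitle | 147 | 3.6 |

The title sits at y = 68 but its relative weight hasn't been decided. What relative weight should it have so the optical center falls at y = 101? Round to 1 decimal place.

Existing Σw = 26.2 (4.9 + 3.6 + 6.8 + 7.3 + 3.6); existing moment 4.9·135 + 3.6·183 + 6.8·139 + 7.3·60 + 3.6·147 = 3232.7.
Set Σw·y/Σw = 101: (3232.7 + 68w) = 101·(26.2 + w).
Rearranging, w·(68 − 101) = 101·26.2 − 3232.7 = -586.5, so w ≈ -586.5/-33 = 17.77.

w ≈ 17.8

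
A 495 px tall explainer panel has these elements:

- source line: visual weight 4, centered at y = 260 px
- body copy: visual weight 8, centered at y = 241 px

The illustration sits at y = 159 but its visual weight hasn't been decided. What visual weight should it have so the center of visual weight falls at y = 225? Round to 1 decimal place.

Fixed elements: Σw = 4 + 8 = 12, Σw·y = 4·260 + 8·241 = 2968.
Set Σw·y/Σw = 225: (2968 + 159w) = 225·(12 + w).
So w = (225·12 − 2968)/(159 − 225) = -268/-66 ≈ 4.06.

w ≈ 4.1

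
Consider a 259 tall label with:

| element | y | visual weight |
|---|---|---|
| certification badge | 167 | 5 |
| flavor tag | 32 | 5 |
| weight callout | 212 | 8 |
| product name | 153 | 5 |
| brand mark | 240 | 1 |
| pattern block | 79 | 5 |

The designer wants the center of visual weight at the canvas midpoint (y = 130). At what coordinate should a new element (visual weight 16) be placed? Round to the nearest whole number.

y ≈ 110

After adding the new element, total weight = 5 + 5 + 8 + 5 + 1 + 5 + 16 = 45.
y: need Σw·y = 45·130 = 5850. Existing = 5·167 + 5·32 + 8·212 + 5·153 + 1·240 + 5·79 = 4091. Remainder 1759 / 16 ≈ 109.94.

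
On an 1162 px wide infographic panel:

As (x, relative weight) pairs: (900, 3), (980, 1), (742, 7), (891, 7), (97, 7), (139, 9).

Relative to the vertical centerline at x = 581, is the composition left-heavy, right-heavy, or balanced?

left-heavy

Weights sum to 3 + 1 + 7 + 7 + 7 + 9 = 34.
x-moment: 3·900 + 1·980 + 7·742 + 7·891 + 7·97 + 9·139 = 17041; centroid 17041/34 ≈ 501.21.
501.2 vs midline 581 → left-heavy.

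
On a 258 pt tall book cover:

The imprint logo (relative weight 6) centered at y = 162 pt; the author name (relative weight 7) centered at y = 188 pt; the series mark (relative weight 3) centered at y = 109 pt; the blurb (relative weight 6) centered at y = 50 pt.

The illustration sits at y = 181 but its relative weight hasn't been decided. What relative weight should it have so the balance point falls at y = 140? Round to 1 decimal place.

Fixed elements: Σw = 6 + 7 + 3 + 6 = 22, Σw·y = 6·162 + 7·188 + 3·109 + 6·50 = 2915.
Set Σw·y/Σw = 140: (2915 + 181w) = 140·(22 + w).
So w = (140·22 − 2915)/(181 − 140) = 165/41 ≈ 4.02.

w ≈ 4.0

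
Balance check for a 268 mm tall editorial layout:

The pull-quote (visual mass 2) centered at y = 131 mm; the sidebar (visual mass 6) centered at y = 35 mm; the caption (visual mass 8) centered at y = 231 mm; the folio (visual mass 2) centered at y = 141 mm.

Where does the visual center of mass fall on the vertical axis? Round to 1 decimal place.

y ≈ 144.6

Total weight = 2 + 6 + 8 + 2 = 18.
y: (2·131 + 6·35 + 8·231 + 2·141) / 18 = 2602 / 18 ≈ 144.56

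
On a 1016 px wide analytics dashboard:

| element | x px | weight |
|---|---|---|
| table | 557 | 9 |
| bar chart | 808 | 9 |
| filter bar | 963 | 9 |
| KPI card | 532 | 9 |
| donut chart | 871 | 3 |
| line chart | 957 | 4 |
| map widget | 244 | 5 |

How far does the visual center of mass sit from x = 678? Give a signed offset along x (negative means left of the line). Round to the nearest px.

Total weight = 9 + 9 + 9 + 9 + 3 + 4 + 5 = 48.
Σw·x = 9·557 + 9·808 + 9·963 + 9·532 + 3·871 + 4·957 + 5·244 = 33401, so x̄ = 33401/48 ≈ 695.85.
Against x = 678, that's 695.85 − 678 = 17.85.

≈ 18 px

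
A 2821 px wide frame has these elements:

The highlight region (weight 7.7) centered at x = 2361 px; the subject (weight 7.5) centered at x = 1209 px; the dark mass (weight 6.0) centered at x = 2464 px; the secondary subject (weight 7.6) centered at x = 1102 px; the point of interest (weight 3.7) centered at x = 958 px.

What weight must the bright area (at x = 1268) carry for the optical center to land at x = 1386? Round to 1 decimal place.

w ≈ 75.5

Known weights sum to 7.7 + 7.5 + 6.0 + 7.6 + 3.7 = 32.5; their moment is 7.7·2361 + 7.5·1209 + 6.0·2464 + 7.6·1102 + 3.7·958 = 53951.0.
For the centroid to hit 1386: (53951.0 + w·1268) / (32.5 + w) = 1386.
Rearranging, w·(1268 − 1386) = 1386·32.5 − 53951.0 = -8906.0, so w ≈ -8906.0/-118 = 75.47.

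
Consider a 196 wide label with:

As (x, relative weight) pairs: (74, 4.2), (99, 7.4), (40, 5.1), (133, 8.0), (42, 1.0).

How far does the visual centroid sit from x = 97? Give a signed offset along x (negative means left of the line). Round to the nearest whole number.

≈ -5

Weights sum to 4.2 + 7.4 + 5.1 + 8.0 + 1.0 = 25.7.
Σw·x = 4.2·74 + 7.4·99 + 5.1·40 + 8.0·133 + 1.0·42 = 2353.4, so x̄ = 2353.4/25.7 ≈ 91.57.
Offset from x = 97: 91.57 − 97 ≈ -5.43.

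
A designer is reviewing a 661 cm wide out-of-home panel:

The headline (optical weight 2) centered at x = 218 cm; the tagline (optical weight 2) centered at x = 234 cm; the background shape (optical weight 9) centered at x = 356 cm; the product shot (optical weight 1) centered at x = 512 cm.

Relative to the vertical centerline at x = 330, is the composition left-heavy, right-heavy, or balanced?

balanced

Σw = 2 + 2 + 9 + 1 = 14.
x: (2·218 + 2·234 + 9·356 + 1·512) / 14 = 4620 / 14 ≈ 330.00
That equals the midline 330 — balanced.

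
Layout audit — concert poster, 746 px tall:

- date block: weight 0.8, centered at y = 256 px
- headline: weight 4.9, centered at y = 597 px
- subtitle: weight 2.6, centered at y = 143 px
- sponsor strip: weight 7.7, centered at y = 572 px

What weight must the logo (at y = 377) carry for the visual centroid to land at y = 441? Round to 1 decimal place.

w ≈ 13.3

Fixed elements: Σw = 0.8 + 4.9 + 2.6 + 7.7 = 16.0, Σw·y = 0.8·256 + 4.9·597 + 2.6·143 + 7.7·572 = 7906.3.
Set Σw·y/Σw = 441: (7906.3 + 377w) = 441·(16.0 + w).
So w = (441·16.0 − 7906.3)/(377 − 441) = -850.3/-64 ≈ 13.29.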